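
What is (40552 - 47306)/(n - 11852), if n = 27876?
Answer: -3377/8012 ≈ -0.42149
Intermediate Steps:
(40552 - 47306)/(n - 11852) = (40552 - 47306)/(27876 - 11852) = -6754/16024 = -6754*1/16024 = -3377/8012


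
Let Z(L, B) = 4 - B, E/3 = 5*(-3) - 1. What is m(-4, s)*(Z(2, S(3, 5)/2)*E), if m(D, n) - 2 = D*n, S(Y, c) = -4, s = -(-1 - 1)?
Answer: 1728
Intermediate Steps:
s = 2 (s = -1*(-2) = 2)
E = -48 (E = 3*(5*(-3) - 1) = 3*(-15 - 1) = 3*(-16) = -48)
m(D, n) = 2 + D*n
m(-4, s)*(Z(2, S(3, 5)/2)*E) = (2 - 4*2)*((4 - (-4)/2)*(-48)) = (2 - 8)*((4 - (-4)/2)*(-48)) = -6*(4 - 1*(-2))*(-48) = -6*(4 + 2)*(-48) = -36*(-48) = -6*(-288) = 1728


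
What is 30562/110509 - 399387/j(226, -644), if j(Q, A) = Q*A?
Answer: 6940567673/2297703128 ≈ 3.0207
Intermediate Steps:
j(Q, A) = A*Q
30562/110509 - 399387/j(226, -644) = 30562/110509 - 399387/((-644*226)) = 30562*(1/110509) - 399387/(-145544) = 4366/15787 - 399387*(-1/145544) = 4366/15787 + 399387/145544 = 6940567673/2297703128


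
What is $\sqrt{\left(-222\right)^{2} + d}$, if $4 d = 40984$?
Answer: $\sqrt{59530} \approx 243.99$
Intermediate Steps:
$d = 10246$ ($d = \frac{1}{4} \cdot 40984 = 10246$)
$\sqrt{\left(-222\right)^{2} + d} = \sqrt{\left(-222\right)^{2} + 10246} = \sqrt{49284 + 10246} = \sqrt{59530}$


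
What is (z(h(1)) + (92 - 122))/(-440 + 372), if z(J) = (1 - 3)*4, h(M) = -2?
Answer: 19/34 ≈ 0.55882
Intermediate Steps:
z(J) = -8 (z(J) = -2*4 = -8)
(z(h(1)) + (92 - 122))/(-440 + 372) = (-8 + (92 - 122))/(-440 + 372) = (-8 - 30)/(-68) = -38*(-1/68) = 19/34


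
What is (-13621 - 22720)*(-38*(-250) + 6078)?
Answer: -566120098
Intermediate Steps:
(-13621 - 22720)*(-38*(-250) + 6078) = -36341*(9500 + 6078) = -36341*15578 = -566120098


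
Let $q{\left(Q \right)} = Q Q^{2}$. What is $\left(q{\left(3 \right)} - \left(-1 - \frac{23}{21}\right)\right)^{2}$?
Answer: $\frac{373321}{441} \approx 846.53$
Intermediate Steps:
$q{\left(Q \right)} = Q^{3}$
$\left(q{\left(3 \right)} - \left(-1 - \frac{23}{21}\right)\right)^{2} = \left(3^{3} - \left(-1 - \frac{23}{21}\right)\right)^{2} = \left(27 - - \frac{44}{21}\right)^{2} = \left(27 + \left(1 + \frac{23}{21}\right)\right)^{2} = \left(27 + \frac{44}{21}\right)^{2} = \left(\frac{611}{21}\right)^{2} = \frac{373321}{441}$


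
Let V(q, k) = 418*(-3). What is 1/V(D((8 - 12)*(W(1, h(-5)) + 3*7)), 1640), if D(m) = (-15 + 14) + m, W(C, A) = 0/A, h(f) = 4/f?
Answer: -1/1254 ≈ -0.00079745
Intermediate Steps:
W(C, A) = 0
D(m) = -1 + m
V(q, k) = -1254
1/V(D((8 - 12)*(W(1, h(-5)) + 3*7)), 1640) = 1/(-1254) = -1/1254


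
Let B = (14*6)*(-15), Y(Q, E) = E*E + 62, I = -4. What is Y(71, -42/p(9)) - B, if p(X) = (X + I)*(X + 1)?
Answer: 826691/625 ≈ 1322.7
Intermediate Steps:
p(X) = (1 + X)*(-4 + X) (p(X) = (X - 4)*(X + 1) = (-4 + X)*(1 + X) = (1 + X)*(-4 + X))
Y(Q, E) = 62 + E**2 (Y(Q, E) = E**2 + 62 = 62 + E**2)
B = -1260 (B = 84*(-15) = -1260)
Y(71, -42/p(9)) - B = (62 + (-42/(-4 + 9**2 - 3*9))**2) - 1*(-1260) = (62 + (-42/(-4 + 81 - 27))**2) + 1260 = (62 + (-42/50)**2) + 1260 = (62 + (-42*1/50)**2) + 1260 = (62 + (-21/25)**2) + 1260 = (62 + 441/625) + 1260 = 39191/625 + 1260 = 826691/625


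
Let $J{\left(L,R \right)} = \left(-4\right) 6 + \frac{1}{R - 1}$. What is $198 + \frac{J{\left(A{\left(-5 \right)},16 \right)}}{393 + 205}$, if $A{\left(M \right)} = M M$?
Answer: $\frac{1775701}{8970} \approx 197.96$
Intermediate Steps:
$A{\left(M \right)} = M^{2}$
$J{\left(L,R \right)} = -24 + \frac{1}{-1 + R}$
$198 + \frac{J{\left(A{\left(-5 \right)},16 \right)}}{393 + 205} = 198 + \frac{\frac{1}{-1 + 16} \left(25 - 384\right)}{393 + 205} = 198 + \frac{\frac{1}{15} \left(25 - 384\right)}{598} = 198 + \frac{\frac{1}{15} \left(-359\right)}{598} = 198 + \frac{1}{598} \left(- \frac{359}{15}\right) = 198 - \frac{359}{8970} = \frac{1775701}{8970}$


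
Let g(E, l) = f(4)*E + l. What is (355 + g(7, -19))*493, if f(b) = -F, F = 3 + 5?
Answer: 138040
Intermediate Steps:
F = 8
f(b) = -8 (f(b) = -1*8 = -8)
g(E, l) = l - 8*E (g(E, l) = -8*E + l = l - 8*E)
(355 + g(7, -19))*493 = (355 + (-19 - 8*7))*493 = (355 + (-19 - 56))*493 = (355 - 75)*493 = 280*493 = 138040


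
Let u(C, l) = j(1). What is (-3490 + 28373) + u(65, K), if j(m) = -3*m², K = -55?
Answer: 24880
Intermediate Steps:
u(C, l) = -3 (u(C, l) = -3*1² = -3*1 = -3)
(-3490 + 28373) + u(65, K) = (-3490 + 28373) - 3 = 24883 - 3 = 24880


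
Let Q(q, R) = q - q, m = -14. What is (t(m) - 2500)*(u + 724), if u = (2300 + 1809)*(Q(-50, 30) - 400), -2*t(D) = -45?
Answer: 4070225290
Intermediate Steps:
t(D) = 45/2 (t(D) = -½*(-45) = 45/2)
Q(q, R) = 0
u = -1643600 (u = (2300 + 1809)*(0 - 400) = 4109*(-400) = -1643600)
(t(m) - 2500)*(u + 724) = (45/2 - 2500)*(-1643600 + 724) = -4955/2*(-1642876) = 4070225290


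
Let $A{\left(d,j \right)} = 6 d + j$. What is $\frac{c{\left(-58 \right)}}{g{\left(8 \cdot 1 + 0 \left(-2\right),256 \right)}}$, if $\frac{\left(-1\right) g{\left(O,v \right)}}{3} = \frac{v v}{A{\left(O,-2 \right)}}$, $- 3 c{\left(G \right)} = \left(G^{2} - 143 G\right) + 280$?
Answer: $\frac{137287}{147456} \approx 0.93104$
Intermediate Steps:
$A{\left(d,j \right)} = j + 6 d$
$c{\left(G \right)} = - \frac{280}{3} - \frac{G^{2}}{3} + \frac{143 G}{3}$ ($c{\left(G \right)} = - \frac{\left(G^{2} - 143 G\right) + 280}{3} = - \frac{280 + G^{2} - 143 G}{3} = - \frac{280}{3} - \frac{G^{2}}{3} + \frac{143 G}{3}$)
$g{\left(O,v \right)} = - \frac{3 v^{2}}{-2 + 6 O}$ ($g{\left(O,v \right)} = - 3 \frac{v v}{-2 + 6 O} = - 3 \frac{v^{2}}{-2 + 6 O} = - \frac{3 v^{2}}{-2 + 6 O}$)
$\frac{c{\left(-58 \right)}}{g{\left(8 \cdot 1 + 0 \left(-2\right),256 \right)}} = \frac{- \frac{280}{3} - \frac{\left(-58\right)^{2}}{3} + \frac{143}{3} \left(-58\right)}{\left(-3\right) 256^{2} \frac{1}{-2 + 6 \left(8 \cdot 1 + 0 \left(-2\right)\right)}} = \frac{- \frac{280}{3} - \frac{3364}{3} - \frac{8294}{3}}{\left(-3\right) 65536 \frac{1}{-2 + 6 \left(8 + 0\right)}} = \frac{- \frac{280}{3} - \frac{3364}{3} - \frac{8294}{3}}{\left(-3\right) 65536 \frac{1}{-2 + 6 \cdot 8}} = - \frac{11938}{3 \left(\left(-3\right) 65536 \frac{1}{-2 + 48}\right)} = - \frac{11938}{3 \left(\left(-3\right) 65536 \cdot \frac{1}{46}\right)} = - \frac{11938}{3 \left(- \frac{98304}{23}\right)} = \left(- \frac{11938}{3}\right) \left(- \frac{23}{98304}\right) = \frac{137287}{147456}$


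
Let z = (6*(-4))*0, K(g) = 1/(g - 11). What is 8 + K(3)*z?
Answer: 8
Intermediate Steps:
K(g) = 1/(-11 + g)
z = 0 (z = -24*0 = 0)
8 + K(3)*z = 8 + 0/(-11 + 3) = 8 + 0/(-8) = 8 - 1/8*0 = 8 + 0 = 8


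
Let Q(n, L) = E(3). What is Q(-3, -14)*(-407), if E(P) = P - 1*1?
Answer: -814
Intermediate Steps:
E(P) = -1 + P (E(P) = P - 1 = -1 + P)
Q(n, L) = 2 (Q(n, L) = -1 + 3 = 2)
Q(-3, -14)*(-407) = 2*(-407) = -814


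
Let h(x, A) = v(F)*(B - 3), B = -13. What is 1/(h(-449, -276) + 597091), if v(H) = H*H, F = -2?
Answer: 1/597027 ≈ 1.6750e-6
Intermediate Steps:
v(H) = H²
h(x, A) = -64 (h(x, A) = (-2)²*(-13 - 3) = 4*(-16) = -64)
1/(h(-449, -276) + 597091) = 1/(-64 + 597091) = 1/597027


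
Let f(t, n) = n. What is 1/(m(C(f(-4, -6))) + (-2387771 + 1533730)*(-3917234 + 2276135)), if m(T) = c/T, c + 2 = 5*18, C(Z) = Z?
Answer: 3/4204697493133 ≈ 7.1349e-13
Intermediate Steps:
c = 88 (c = -2 + 5*18 = -2 + 90 = 88)
m(T) = 88/T
1/(m(C(f(-4, -6))) + (-2387771 + 1533730)*(-3917234 + 2276135)) = 1/(88/(-6) + (-2387771 + 1533730)*(-3917234 + 2276135)) = 1/(88*(-⅙) - 854041*(-1641099)) = 1/(-44/3 + 1401565831059) = 1/(4204697493133/3) = 3/4204697493133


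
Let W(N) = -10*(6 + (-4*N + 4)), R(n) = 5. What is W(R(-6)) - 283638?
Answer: -283538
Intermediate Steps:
W(N) = -100 + 40*N (W(N) = -10*(6 + (4 - 4*N)) = -10*(10 - 4*N) = -100 + 40*N)
W(R(-6)) - 283638 = (-100 + 40*5) - 283638 = (-100 + 200) - 283638 = 100 - 283638 = -283538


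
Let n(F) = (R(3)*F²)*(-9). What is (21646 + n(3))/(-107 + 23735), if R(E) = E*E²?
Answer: 1769/2148 ≈ 0.82356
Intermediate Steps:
R(E) = E³
n(F) = -243*F² (n(F) = (3³*F²)*(-9) = (27*F²)*(-9) = -243*F²)
(21646 + n(3))/(-107 + 23735) = (21646 - 243*3²)/(-107 + 23735) = (21646 - 243*9)/23628 = (21646 - 2187)*(1/23628) = 19459*(1/23628) = 1769/2148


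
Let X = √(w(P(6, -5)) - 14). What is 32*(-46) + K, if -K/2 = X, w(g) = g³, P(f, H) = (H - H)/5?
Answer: -1472 - 2*I*√14 ≈ -1472.0 - 7.4833*I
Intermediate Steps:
P(f, H) = 0 (P(f, H) = 0*(⅕) = 0)
X = I*√14 (X = √(0³ - 14) = √(0 - 14) = √(-14) = I*√14 ≈ 3.7417*I)
K = -2*I*√14 ≈ -7.4833*I
32*(-46) + K = 32*(-46) - 2*I*√14 = -1472 - 2*I*√14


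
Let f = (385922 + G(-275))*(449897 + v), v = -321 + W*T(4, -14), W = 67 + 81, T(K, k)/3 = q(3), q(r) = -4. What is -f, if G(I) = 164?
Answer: -172889310800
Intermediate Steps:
T(K, k) = -12 (T(K, k) = 3*(-4) = -12)
W = 148
v = -2097 (v = -321 + 148*(-12) = -321 - 1776 = -2097)
f = 172889310800 (f = (385922 + 164)*(449897 - 2097) = 386086*447800 = 172889310800)
-f = -1*172889310800 = -172889310800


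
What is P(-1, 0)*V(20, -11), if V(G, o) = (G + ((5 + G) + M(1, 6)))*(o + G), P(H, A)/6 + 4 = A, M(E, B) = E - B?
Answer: -8640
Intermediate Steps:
P(H, A) = -24 + 6*A
V(G, o) = 2*G*(G + o) (V(G, o) = (G + ((5 + G) + (1 - 1*6)))*(o + G) = (G + ((5 + G) + (1 - 6)))*(G + o) = (G + ((5 + G) - 5))*(G + o) = (G + G)*(G + o) = (2*G)*(G + o) = 2*G*(G + o))
P(-1, 0)*V(20, -11) = (-24 + 6*0)*(2*20*(20 - 11)) = (-24 + 0)*(2*20*9) = -24*360 = -8640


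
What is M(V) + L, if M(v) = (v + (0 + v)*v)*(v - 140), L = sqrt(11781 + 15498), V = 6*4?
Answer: -69600 + 3*sqrt(3031) ≈ -69435.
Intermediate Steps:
V = 24
L = 3*sqrt(3031) (L = sqrt(27279) = 3*sqrt(3031) ≈ 165.16)
M(v) = (-140 + v)*(v + v**2) (M(v) = (v + v*v)*(-140 + v) = (v + v**2)*(-140 + v) = (-140 + v)*(v + v**2))
M(V) + L = 24*(-140 + 24**2 - 139*24) + 3*sqrt(3031) = 24*(-140 + 576 - 3336) + 3*sqrt(3031) = 24*(-2900) + 3*sqrt(3031) = -69600 + 3*sqrt(3031)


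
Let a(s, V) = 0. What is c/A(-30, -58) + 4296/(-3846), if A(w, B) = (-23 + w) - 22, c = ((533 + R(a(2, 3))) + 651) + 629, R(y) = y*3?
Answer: -1215833/48075 ≈ -25.290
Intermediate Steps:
R(y) = 3*y
c = 1813 (c = ((533 + 3*0) + 651) + 629 = ((533 + 0) + 651) + 629 = (533 + 651) + 629 = 1184 + 629 = 1813)
A(w, B) = -45 + w
c/A(-30, -58) + 4296/(-3846) = 1813/(-45 - 30) + 4296/(-3846) = 1813/(-75) + 4296*(-1/3846) = 1813*(-1/75) - 716/641 = -1813/75 - 716/641 = -1215833/48075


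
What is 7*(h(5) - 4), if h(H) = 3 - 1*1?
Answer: -14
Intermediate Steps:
h(H) = 2 (h(H) = 3 - 1 = 2)
7*(h(5) - 4) = 7*(2 - 4) = 7*(-2) = -14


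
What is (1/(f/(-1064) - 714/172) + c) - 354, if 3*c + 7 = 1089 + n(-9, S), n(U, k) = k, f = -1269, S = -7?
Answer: 180265/45119 ≈ 3.9953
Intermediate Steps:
c = 1075/3 (c = -7/3 + (1089 - 7)/3 = -7/3 + (⅓)*1082 = -7/3 + 1082/3 = 1075/3 ≈ 358.33)
(1/(f/(-1064) - 714/172) + c) - 354 = (1/(-1269/(-1064) - 714/172) + 1075/3) - 354 = (1/(-1269*(-1/1064) - 714*1/172) + 1075/3) - 354 = (1/(1269/1064 - 357/86) + 1075/3) - 354 = (1/(-135357/45752) + 1075/3) - 354 = (-45752/135357 + 1075/3) - 354 = 16152391/45119 - 354 = 180265/45119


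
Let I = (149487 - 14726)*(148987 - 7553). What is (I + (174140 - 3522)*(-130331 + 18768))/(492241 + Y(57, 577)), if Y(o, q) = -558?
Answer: 25131340/491683 ≈ 51.113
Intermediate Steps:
I = 19059787274 (I = 134761*141434 = 19059787274)
(I + (174140 - 3522)*(-130331 + 18768))/(492241 + Y(57, 577)) = (19059787274 + (174140 - 3522)*(-130331 + 18768))/(492241 - 558) = (19059787274 + 170618*(-111563))/491683 = (19059787274 - 19034655934)*(1/491683) = 25131340*(1/491683) = 25131340/491683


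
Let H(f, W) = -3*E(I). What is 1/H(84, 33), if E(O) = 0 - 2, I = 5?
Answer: ⅙ ≈ 0.16667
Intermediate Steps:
E(O) = -2
H(f, W) = 6 (H(f, W) = -3*(-2) = 6)
1/H(84, 33) = 1/6 = ⅙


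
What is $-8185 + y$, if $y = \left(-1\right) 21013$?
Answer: $-29198$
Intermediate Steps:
$y = -21013$
$-8185 + y = -8185 - 21013 = -29198$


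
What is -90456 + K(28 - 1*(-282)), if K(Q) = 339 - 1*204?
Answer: -90321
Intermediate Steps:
K(Q) = 135 (K(Q) = 339 - 204 = 135)
-90456 + K(28 - 1*(-282)) = -90456 + 135 = -90321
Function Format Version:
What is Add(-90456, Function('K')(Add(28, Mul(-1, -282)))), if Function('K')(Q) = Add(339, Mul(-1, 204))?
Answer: -90321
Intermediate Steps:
Function('K')(Q) = 135 (Function('K')(Q) = Add(339, -204) = 135)
Add(-90456, Function('K')(Add(28, Mul(-1, -282)))) = Add(-90456, 135) = -90321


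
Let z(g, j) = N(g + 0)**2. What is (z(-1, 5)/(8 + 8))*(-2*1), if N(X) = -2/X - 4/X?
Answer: -9/2 ≈ -4.5000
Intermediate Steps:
N(X) = -6/X
z(g, j) = 36/g**2 (z(g, j) = (-6/(g + 0))**2 = (-6/g)**2 = 36/g**2)
(z(-1, 5)/(8 + 8))*(-2*1) = ((36/(-1)**2)/(8 + 8))*(-2*1) = ((36*1)/16)*(-2) = ((1/16)*36)*(-2) = (9/4)*(-2) = -9/2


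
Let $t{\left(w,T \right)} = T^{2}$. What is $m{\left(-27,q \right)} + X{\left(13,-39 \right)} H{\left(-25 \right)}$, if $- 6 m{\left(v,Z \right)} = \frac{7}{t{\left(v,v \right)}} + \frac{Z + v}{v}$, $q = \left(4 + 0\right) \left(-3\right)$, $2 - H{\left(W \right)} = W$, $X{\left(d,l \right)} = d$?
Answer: $\frac{767107}{2187} \approx 350.76$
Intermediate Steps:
$H{\left(W \right)} = 2 - W$
$q = -12$ ($q = 4 \left(-3\right) = -12$)
$m{\left(v,Z \right)} = - \frac{7}{6 v^{2}} - \frac{Z + v}{6 v}$ ($m{\left(v,Z \right)} = - \frac{\frac{7}{v^{2}} + \frac{Z + v}{v}}{6} = - \frac{7}{6 v^{2}} - \frac{Z + v}{6 v}$)
$m{\left(-27,q \right)} + X{\left(13,-39 \right)} H{\left(-25 \right)} = \frac{-7 - \left(-27\right)^{2} - \left(-12\right) \left(-27\right)}{6 \cdot 729} + 13 \left(2 - -25\right) = \frac{1}{6} \cdot \frac{1}{729} \left(-7 - 729 - 324\right) + 13 \left(2 + 25\right) = \frac{1}{6} \cdot \frac{1}{729} \left(-7 - 729 - 324\right) + 13 \cdot 27 = \frac{1}{6} \cdot \frac{1}{729} \left(-1060\right) + 351 = - \frac{530}{2187} + 351 = \frac{767107}{2187}$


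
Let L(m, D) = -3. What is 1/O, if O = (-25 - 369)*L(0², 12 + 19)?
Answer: 1/1182 ≈ 0.00084602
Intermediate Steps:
O = 1182 (O = (-25 - 369)*(-3) = -394*(-3) = 1182)
1/O = 1/1182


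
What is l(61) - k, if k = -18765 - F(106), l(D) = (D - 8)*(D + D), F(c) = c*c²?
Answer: 1216247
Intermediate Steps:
F(c) = c³
l(D) = 2*D*(-8 + D) (l(D) = (-8 + D)*(2*D) = 2*D*(-8 + D))
k = -1209781 (k = -18765 - 1*106³ = -18765 - 1*1191016 = -18765 - 1191016 = -1209781)
l(61) - k = 2*61*(-8 + 61) - 1*(-1209781) = 2*61*53 + 1209781 = 6466 + 1209781 = 1216247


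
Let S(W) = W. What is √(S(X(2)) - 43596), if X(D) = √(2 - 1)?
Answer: I*√43595 ≈ 208.79*I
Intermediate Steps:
X(D) = 1 (X(D) = √1 = 1)
√(S(X(2)) - 43596) = √(1 - 43596) = √(-43595) = I*√43595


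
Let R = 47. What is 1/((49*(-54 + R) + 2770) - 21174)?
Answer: -1/18747 ≈ -5.3342e-5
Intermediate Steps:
1/((49*(-54 + R) + 2770) - 21174) = 1/((49*(-54 + 47) + 2770) - 21174) = 1/((49*(-7) + 2770) - 21174) = 1/((-343 + 2770) - 21174) = 1/(2427 - 21174) = 1/(-18747) = -1/18747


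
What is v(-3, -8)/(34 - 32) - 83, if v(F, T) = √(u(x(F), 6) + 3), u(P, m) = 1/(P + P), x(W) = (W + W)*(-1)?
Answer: -83 + √111/12 ≈ -82.122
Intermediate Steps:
x(W) = -2*W (x(W) = (2*W)*(-1) = -2*W)
u(P, m) = 1/(2*P)
v(F, T) = √(3 - 1/(4*F)) (v(F, T) = √(1/(2*((-2*F))) + 3) = √((-1/(2*F))/2 + 3) = √(-1/(4*F) + 3) = √(3 - 1/(4*F)))
v(-3, -8)/(34 - 32) - 83 = (√(12 - 1/(-3))/2)/(34 - 32) - 83 = (√(12 - 1*(-⅓))/2)/2 - 83 = (√(12 + ⅓)/2)/2 - 83 = (√(37/3)/2)/2 - 83 = ((√111/3)/2)/2 - 83 = (√111/6)/2 - 83 = √111/12 - 83 = -83 + √111/12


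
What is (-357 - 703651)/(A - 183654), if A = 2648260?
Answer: -352004/1232303 ≈ -0.28565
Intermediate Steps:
(-357 - 703651)/(A - 183654) = (-357 - 703651)/(2648260 - 183654) = -704008/2464606 = -704008*1/2464606 = -352004/1232303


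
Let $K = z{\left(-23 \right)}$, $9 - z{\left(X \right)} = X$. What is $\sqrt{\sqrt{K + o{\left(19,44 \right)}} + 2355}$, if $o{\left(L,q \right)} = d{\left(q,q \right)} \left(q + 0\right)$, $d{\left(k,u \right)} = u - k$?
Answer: $\sqrt{2355 + 4 \sqrt{2}} \approx 48.587$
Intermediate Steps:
$z{\left(X \right)} = 9 - X$
$K = 32$ ($K = 9 - -23 = 9 + 23 = 32$)
$o{\left(L,q \right)} = 0$ ($o{\left(L,q \right)} = \left(q - q\right) \left(q + 0\right) = 0 q = 0$)
$\sqrt{\sqrt{K + o{\left(19,44 \right)}} + 2355} = \sqrt{\sqrt{32 + 0} + 2355} = \sqrt{\sqrt{32} + 2355} = \sqrt{4 \sqrt{2} + 2355} = \sqrt{2355 + 4 \sqrt{2}}$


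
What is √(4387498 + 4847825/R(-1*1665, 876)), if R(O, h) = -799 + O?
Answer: √1664115876038/616 ≈ 2094.2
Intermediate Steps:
√(4387498 + 4847825/R(-1*1665, 876)) = √(4387498 + 4847825/(-799 - 1*1665)) = √(4387498 + 4847825/(-799 - 1665)) = √(4387498 + 4847825/(-2464)) = √(4387498 + 4847825*(-1/2464)) = √(4387498 - 4847825/2464) = √(10805947247/2464) = √1664115876038/616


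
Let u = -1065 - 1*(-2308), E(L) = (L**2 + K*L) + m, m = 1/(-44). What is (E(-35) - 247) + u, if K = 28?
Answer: 54603/44 ≈ 1241.0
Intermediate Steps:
m = -1/44 ≈ -0.022727
E(L) = -1/44 + L**2 + 28*L (E(L) = (L**2 + 28*L) - 1/44 = -1/44 + L**2 + 28*L)
u = 1243 (u = -1065 + 2308 = 1243)
(E(-35) - 247) + u = ((-1/44 + (-35)**2 + 28*(-35)) - 247) + 1243 = ((-1/44 + 1225 - 980) - 247) + 1243 = (10779/44 - 247) + 1243 = -89/44 + 1243 = 54603/44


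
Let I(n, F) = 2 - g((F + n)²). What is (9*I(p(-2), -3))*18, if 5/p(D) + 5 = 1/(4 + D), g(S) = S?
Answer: -2414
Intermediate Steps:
p(D) = 5/(-5 + 1/(4 + D))
I(n, F) = 2 - (F + n)²
(9*I(p(-2), -3))*18 = (9*(2 - (-3 + 5*(-4 - 1*(-2))/(19 + 5*(-2)))²))*18 = (9*(2 - (-3 + 5*(-4 + 2)/(19 - 10))²))*18 = (9*(2 - (-3 + 5*(-2)/9)²))*18 = (9*(2 - (-3 + 5*(⅑)*(-2))²))*18 = (9*(2 - (-3 - 10/9)²))*18 = (9*(2 - (-37/9)²))*18 = (9*(2 - 1*1369/81))*18 = (9*(2 - 1369/81))*18 = (9*(-1207/81))*18 = -1207/9*18 = -2414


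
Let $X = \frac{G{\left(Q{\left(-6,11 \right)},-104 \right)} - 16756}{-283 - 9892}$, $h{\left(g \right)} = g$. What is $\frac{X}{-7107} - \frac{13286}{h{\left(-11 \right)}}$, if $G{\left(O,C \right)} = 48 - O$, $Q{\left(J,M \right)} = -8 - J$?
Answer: $\frac{87341815144}{72313725} \approx 1207.8$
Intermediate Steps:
$X = \frac{16706}{10175}$ ($X = \frac{\left(48 - \left(-8 - -6\right)\right) - 16756}{-283 - 9892} = \frac{\left(48 - \left(-8 + 6\right)\right) - 16756}{-10175} = \left(\left(48 - -2\right) - 16756\right) \left(- \frac{1}{10175}\right) = \left(\left(48 + 2\right) - 16756\right) \left(- \frac{1}{10175}\right) = \left(50 - 16756\right) \left(- \frac{1}{10175}\right) = \left(-16706\right) \left(- \frac{1}{10175}\right) = \frac{16706}{10175} \approx 1.6419$)
$\frac{X}{-7107} - \frac{13286}{h{\left(-11 \right)}} = \frac{16706}{10175 \left(-7107\right)} - \frac{13286}{-11} = \frac{16706}{10175} \left(- \frac{1}{7107}\right) - - \frac{13286}{11} = - \frac{16706}{72313725} + \frac{13286}{11} = \frac{87341815144}{72313725}$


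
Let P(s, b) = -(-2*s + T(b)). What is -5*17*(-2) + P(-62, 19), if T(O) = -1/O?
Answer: 875/19 ≈ 46.053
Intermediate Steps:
P(s, b) = 1/b + 2*s (P(s, b) = -(-2*s - 1/b) = -(-1/b - 2*s) = 1/b + 2*s)
-5*17*(-2) + P(-62, 19) = -5*17*(-2) + (1/19 + 2*(-62)) = -85*(-2) + (1/19 - 124) = 170 - 2355/19 = 875/19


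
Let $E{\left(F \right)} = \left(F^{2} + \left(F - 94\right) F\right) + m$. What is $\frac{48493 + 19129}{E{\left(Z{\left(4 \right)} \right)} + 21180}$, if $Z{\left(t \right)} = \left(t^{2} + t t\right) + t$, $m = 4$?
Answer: $\frac{33811}{10196} \approx 3.3161$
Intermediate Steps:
$Z{\left(t \right)} = t + 2 t^{2}$ ($Z{\left(t \right)} = \left(t^{2} + t^{2}\right) + t = 2 t^{2} + t = t + 2 t^{2}$)
$E{\left(F \right)} = 4 + F^{2} + F \left(-94 + F\right)$ ($E{\left(F \right)} = \left(F^{2} + \left(F - 94\right) F\right) + 4 = \left(F^{2} + \left(-94 + F\right) F\right) + 4 = \left(F^{2} + F \left(-94 + F\right)\right) + 4 = 4 + F^{2} + F \left(-94 + F\right)$)
$\frac{48493 + 19129}{E{\left(Z{\left(4 \right)} \right)} + 21180} = \frac{48493 + 19129}{\left(4 - 94 \cdot 4 \left(1 + 2 \cdot 4\right) + 2 \left(4 \left(1 + 2 \cdot 4\right)\right)^{2}\right) + 21180} = \frac{67622}{\left(4 - 94 \cdot 4 \left(1 + 8\right) + 2 \left(4 \left(1 + 8\right)\right)^{2}\right) + 21180} = \frac{67622}{\left(4 - 94 \cdot 4 \cdot 9 + 2 \left(4 \cdot 9\right)^{2}\right) + 21180} = \frac{67622}{\left(4 - 3384 + 2 \cdot 36^{2}\right) + 21180} = \frac{67622}{\left(4 - 3384 + 2 \cdot 1296\right) + 21180} = \frac{67622}{\left(4 - 3384 + 2592\right) + 21180} = \frac{67622}{-788 + 21180} = \frac{67622}{20392} = 67622 \cdot \frac{1}{20392} = \frac{33811}{10196}$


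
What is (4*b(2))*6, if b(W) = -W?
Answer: -48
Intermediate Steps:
(4*b(2))*6 = (4*(-1*2))*6 = (4*(-2))*6 = -8*6 = -48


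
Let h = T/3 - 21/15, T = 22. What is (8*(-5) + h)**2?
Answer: 261121/225 ≈ 1160.5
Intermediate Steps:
h = 89/15 (h = 22/3 - 21/15 = 22*(1/3) - 21*1/15 = 22/3 - 7/5 = 89/15 ≈ 5.9333)
(8*(-5) + h)**2 = (8*(-5) + 89/15)**2 = (-40 + 89/15)**2 = (-511/15)**2 = 261121/225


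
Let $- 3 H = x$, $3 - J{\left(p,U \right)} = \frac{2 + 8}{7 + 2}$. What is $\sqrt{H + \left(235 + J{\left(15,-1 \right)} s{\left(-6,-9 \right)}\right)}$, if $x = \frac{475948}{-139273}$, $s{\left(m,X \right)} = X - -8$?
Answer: $\frac{\sqrt{40893700091254}}{417819} \approx 15.305$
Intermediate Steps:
$s{\left(m,X \right)} = 8 + X$ ($s{\left(m,X \right)} = X + 8 = 8 + X$)
$x = - \frac{475948}{139273}$ ($x = 475948 \left(- \frac{1}{139273}\right) = - \frac{475948}{139273} \approx -3.4174$)
$J{\left(p,U \right)} = \frac{17}{9}$ ($J{\left(p,U \right)} = 3 - \frac{2 + 8}{7 + 2} = 3 - \frac{10}{9} = \frac{17}{9}$)
$H = \frac{475948}{417819}$ ($H = \left(- \frac{1}{3}\right) \left(- \frac{475948}{139273}\right) = \frac{475948}{417819} \approx 1.1391$)
$\sqrt{H + \left(235 + J{\left(15,-1 \right)} s{\left(-6,-9 \right)}\right)} = \sqrt{\frac{475948}{417819} + \left(235 + \frac{17 \left(8 - 9\right)}{9}\right)} = \sqrt{\frac{475948}{417819} + \left(235 + \frac{17}{9} \left(-1\right)\right)} = \sqrt{\frac{475948}{417819} + \left(235 - \frac{17}{9}\right)} = \sqrt{\frac{475948}{417819} + \frac{2098}{9}} = \sqrt{\frac{293622598}{1253457}} = \frac{\sqrt{40893700091254}}{417819}$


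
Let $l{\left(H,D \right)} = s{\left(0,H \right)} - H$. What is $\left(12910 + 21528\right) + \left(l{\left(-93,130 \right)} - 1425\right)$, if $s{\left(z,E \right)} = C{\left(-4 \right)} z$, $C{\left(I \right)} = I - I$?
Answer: $33106$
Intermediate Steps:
$C{\left(I \right)} = 0$
$s{\left(z,E \right)} = 0$ ($s{\left(z,E \right)} = 0 z = 0$)
$l{\left(H,D \right)} = - H$ ($l{\left(H,D \right)} = 0 - H = - H$)
$\left(12910 + 21528\right) + \left(l{\left(-93,130 \right)} - 1425\right) = \left(12910 + 21528\right) - 1332 = 34438 + \left(93 - 1425\right) = 34438 - 1332 = 33106$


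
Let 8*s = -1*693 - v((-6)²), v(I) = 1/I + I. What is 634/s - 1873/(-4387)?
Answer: -751874219/115136815 ≈ -6.5303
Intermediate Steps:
v(I) = I + 1/I
s = -26245/288 (s = (-1*693 - ((-6)² + 1/((-6)²)))/8 = (-693 - (36 + 1/36))/8 = (-693 - 1*1297/36)/8 = (-693 - 1297/36)/8 = (⅛)*(-26245/36) = -26245/288 ≈ -91.128)
634/s - 1873/(-4387) = 634/(-26245/288) - 1873/(-4387) = 634*(-288/26245) - 1873*(-1/4387) = -182592/26245 + 1873/4387 = -751874219/115136815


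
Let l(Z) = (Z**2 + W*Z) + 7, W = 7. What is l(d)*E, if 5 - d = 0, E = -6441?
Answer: -431547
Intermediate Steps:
d = 5 (d = 5 - 1*0 = 5 + 0 = 5)
l(Z) = 7 + Z**2 + 7*Z (l(Z) = (Z**2 + 7*Z) + 7 = 7 + Z**2 + 7*Z)
l(d)*E = (7 + 5**2 + 7*5)*(-6441) = (7 + 25 + 35)*(-6441) = 67*(-6441) = -431547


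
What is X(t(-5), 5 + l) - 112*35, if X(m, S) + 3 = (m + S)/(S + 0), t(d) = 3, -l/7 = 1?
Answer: -7847/2 ≈ -3923.5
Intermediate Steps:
l = -7 (l = -7*1 = -7)
X(m, S) = -3 + (S + m)/S (X(m, S) = -3 + (m + S)/(S + 0) = -3 + (S + m)/S)
X(t(-5), 5 + l) - 112*35 = (-2 + 3/(5 - 7)) - 112*35 = (-2 + 3/(-2)) - 3920 = (-2 + 3*(-½)) - 3920 = (-2 - 3/2) - 3920 = -7/2 - 3920 = -7847/2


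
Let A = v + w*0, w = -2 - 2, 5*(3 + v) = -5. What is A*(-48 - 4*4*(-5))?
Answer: -128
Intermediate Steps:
v = -4 (v = -3 + (⅕)*(-5) = -3 - 1 = -4)
w = -4
A = -4 (A = -4 - 4*0 = -4 + 0 = -4)
A*(-48 - 4*4*(-5)) = -4*(-48 - 4*4*(-5)) = -4*(-48 - 16*(-5)) = -4*(-48 + 80) = -4*32 = -128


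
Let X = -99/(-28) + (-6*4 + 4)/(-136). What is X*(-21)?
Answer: -5259/68 ≈ -77.338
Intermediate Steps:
X = 1753/476 (X = -99*(-1/28) + (-24 + 4)*(-1/136) = 99/28 - 20*(-1/136) = 99/28 + 5/34 = 1753/476 ≈ 3.6828)
X*(-21) = (1753/476)*(-21) = -5259/68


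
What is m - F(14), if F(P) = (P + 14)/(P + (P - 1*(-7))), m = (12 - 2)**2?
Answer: 496/5 ≈ 99.200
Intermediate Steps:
m = 100 (m = 10**2 = 100)
F(P) = (14 + P)/(7 + 2*P) (F(P) = (14 + P)/(P + (P + 7)) = (14 + P)/(P + (7 + P)) = (14 + P)/(7 + 2*P))
m - F(14) = 100 - (14 + 14)/(7 + 2*14) = 100 - 28/(7 + 28) = 100 - 28/35 = 100 - 1*4/5 = 100 - 4/5 = 496/5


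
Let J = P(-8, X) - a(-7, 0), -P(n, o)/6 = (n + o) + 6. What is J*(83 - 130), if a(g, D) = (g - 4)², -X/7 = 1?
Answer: 3149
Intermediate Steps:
X = -7 (X = -7*1 = -7)
a(g, D) = (-4 + g)²
P(n, o) = -36 - 6*n - 6*o (P(n, o) = -6*((n + o) + 6) = -6*(6 + n + o) = -36 - 6*n - 6*o)
J = -67 (J = (-36 - 6*(-8) - 6*(-7)) - (-4 - 7)² = (-36 + 48 + 42) - 1*(-11)² = 54 - 1*121 = 54 - 121 = -67)
J*(83 - 130) = -67*(83 - 130) = -67*(-47) = 3149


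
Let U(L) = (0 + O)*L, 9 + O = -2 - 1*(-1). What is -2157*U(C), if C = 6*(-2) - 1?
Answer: -280410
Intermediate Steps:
O = -10 (O = -9 + (-2 - 1*(-1)) = -9 + (-2 + 1) = -9 - 1 = -10)
C = -13 (C = -12 - 1 = -13)
U(L) = -10*L (U(L) = (0 - 10)*L = -10*L)
-2157*U(C) = -(-21570)*(-13) = -2157*130 = -280410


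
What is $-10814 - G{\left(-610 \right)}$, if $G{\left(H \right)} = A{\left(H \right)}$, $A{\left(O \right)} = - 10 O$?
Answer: $-16914$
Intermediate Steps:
$G{\left(H \right)} = - 10 H$
$-10814 - G{\left(-610 \right)} = -10814 - \left(-10\right) \left(-610\right) = -10814 - 6100 = -16914$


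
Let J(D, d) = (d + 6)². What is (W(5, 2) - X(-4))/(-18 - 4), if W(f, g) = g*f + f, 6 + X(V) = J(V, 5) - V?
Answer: 52/11 ≈ 4.7273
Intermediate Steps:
J(D, d) = (6 + d)²
X(V) = 115 - V (X(V) = -6 + ((6 + 5)² - V) = -6 + (11² - V) = -6 + (121 - V) = 115 - V)
W(f, g) = f + f*g (W(f, g) = f*g + f = f + f*g)
(W(5, 2) - X(-4))/(-18 - 4) = (5*(1 + 2) - (115 - 1*(-4)))/(-18 - 4) = (5*3 - (115 + 4))/(-22) = (15 - 1*119)*(-1/22) = (15 - 119)*(-1/22) = -104*(-1/22) = 52/11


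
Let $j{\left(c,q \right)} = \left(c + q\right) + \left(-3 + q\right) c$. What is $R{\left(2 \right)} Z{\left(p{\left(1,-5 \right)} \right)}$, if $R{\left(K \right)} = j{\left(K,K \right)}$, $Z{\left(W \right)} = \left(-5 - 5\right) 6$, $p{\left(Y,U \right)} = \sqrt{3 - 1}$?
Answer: $-120$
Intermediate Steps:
$j{\left(c,q \right)} = c + q + c \left(-3 + q\right)$ ($j{\left(c,q \right)} = \left(c + q\right) + c \left(-3 + q\right) = c + q + c \left(-3 + q\right)$)
$p{\left(Y,U \right)} = \sqrt{2}$
$Z{\left(W \right)} = -60$ ($Z{\left(W \right)} = \left(-10\right) 6 = -60$)
$R{\left(K \right)} = K^{2} - K$ ($R{\left(K \right)} = K - 2 K + K K = K - 2 K + K^{2} = K^{2} - K$)
$R{\left(2 \right)} Z{\left(p{\left(1,-5 \right)} \right)} = 2 \left(-1 + 2\right) \left(-60\right) = 2 \cdot 1 \left(-60\right) = 2 \left(-60\right) = -120$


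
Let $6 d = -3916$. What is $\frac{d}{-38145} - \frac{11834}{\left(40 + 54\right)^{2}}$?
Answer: $- \frac{668461451}{505573830} \approx -1.3222$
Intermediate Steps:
$d = - \frac{1958}{3}$ ($d = \frac{1}{6} \left(-3916\right) = - \frac{1958}{3} \approx -652.67$)
$\frac{d}{-38145} - \frac{11834}{\left(40 + 54\right)^{2}} = - \frac{1958}{3 \left(-38145\right)} - \frac{11834}{\left(40 + 54\right)^{2}} = \left(- \frac{1958}{3}\right) \left(- \frac{1}{38145}\right) - \frac{11834}{94^{2}} = \frac{1958}{114435} - \frac{11834}{8836} = \frac{1958}{114435} - \frac{5917}{4418} = - \frac{668461451}{505573830}$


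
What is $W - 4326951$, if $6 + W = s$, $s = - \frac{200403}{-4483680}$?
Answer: $- \frac{6466896787119}{1494560} \approx -4.327 \cdot 10^{6}$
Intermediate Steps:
$s = \frac{66801}{1494560}$ ($s = \left(-200403\right) \left(- \frac{1}{4483680}\right) = \frac{66801}{1494560} \approx 0.044696$)
$W = - \frac{8900559}{1494560}$ ($W = -6 + \frac{66801}{1494560} = - \frac{8900559}{1494560} \approx -5.9553$)
$W - 4326951 = - \frac{8900559}{1494560} - 4326951 = - \frac{6466896787119}{1494560}$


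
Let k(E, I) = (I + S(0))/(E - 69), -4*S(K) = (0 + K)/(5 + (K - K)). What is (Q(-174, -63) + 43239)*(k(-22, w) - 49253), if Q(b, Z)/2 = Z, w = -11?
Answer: -27604711908/13 ≈ -2.1234e+9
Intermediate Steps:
Q(b, Z) = 2*Z
S(K) = -K/20 (S(K) = -(0 + K)/(4*(5 + (K - K))) = -K/(4*(5 + 0)) = -K/(4*5) = -K/20)
k(E, I) = I/(-69 + E) (k(E, I) = (I - 1/20*0)/(E - 69) = (I + 0)/(-69 + E) = I/(-69 + E))
(Q(-174, -63) + 43239)*(k(-22, w) - 49253) = (2*(-63) + 43239)*(-11/(-69 - 22) - 49253) = (-126 + 43239)*(-11/(-91) - 49253) = 43113*(-11*(-1/91) - 49253) = 43113*(11/91 - 49253) = 43113*(-4482012/91) = -27604711908/13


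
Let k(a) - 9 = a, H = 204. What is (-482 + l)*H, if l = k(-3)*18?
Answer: -76296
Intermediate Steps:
k(a) = 9 + a
l = 108 (l = (9 - 3)*18 = 6*18 = 108)
(-482 + l)*H = (-482 + 108)*204 = -374*204 = -76296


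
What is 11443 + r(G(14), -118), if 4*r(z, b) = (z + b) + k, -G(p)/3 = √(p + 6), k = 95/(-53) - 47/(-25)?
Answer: 30245833/2650 - 3*√5/2 ≈ 11410.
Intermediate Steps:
k = 116/1325 (k = 95*(-1/53) - 47*(-1/25) = -95/53 + 47/25 = 116/1325 ≈ 0.087547)
G(p) = -3*√(6 + p) (G(p) = -3*√(p + 6) = -3*√(6 + p))
r(z, b) = 29/1325 + b/4 + z/4 (r(z, b) = ((z + b) + 116/1325)/4 = ((b + z) + 116/1325)/4 = (116/1325 + b + z)/4 = 29/1325 + b/4 + z/4)
11443 + r(G(14), -118) = 11443 + (29/1325 + (¼)*(-118) + (-3*√(6 + 14))/4) = 11443 + (29/1325 - 59/2 + (-6*√5)/4) = 11443 + (29/1325 - 59/2 - 3*√5/2) = 11443 + (-78117/2650 - 3*√5/2) = 30245833/2650 - 3*√5/2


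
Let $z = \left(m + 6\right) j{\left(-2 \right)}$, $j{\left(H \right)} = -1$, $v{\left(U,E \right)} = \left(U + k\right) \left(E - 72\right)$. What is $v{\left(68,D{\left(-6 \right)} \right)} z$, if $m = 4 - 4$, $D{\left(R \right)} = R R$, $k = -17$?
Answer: $11016$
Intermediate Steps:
$D{\left(R \right)} = R^{2}$
$v{\left(U,E \right)} = \left(-72 + E\right) \left(-17 + U\right)$ ($v{\left(U,E \right)} = \left(U - 17\right) \left(E - 72\right) = \left(-17 + U\right) \left(-72 + E\right) = \left(-72 + E\right) \left(-17 + U\right)$)
$m = 0$
$z = -6$ ($z = \left(0 + 6\right) \left(-1\right) = 6 \left(-1\right) = -6$)
$v{\left(68,D{\left(-6 \right)} \right)} z = \left(1224 - 4896 - 17 \left(-6\right)^{2} + \left(-6\right)^{2} \cdot 68\right) \left(-6\right) = \left(1224 - 4896 - 612 + 36 \cdot 68\right) \left(-6\right) = \left(1224 - 4896 - 612 + 2448\right) \left(-6\right) = \left(-1836\right) \left(-6\right) = 11016$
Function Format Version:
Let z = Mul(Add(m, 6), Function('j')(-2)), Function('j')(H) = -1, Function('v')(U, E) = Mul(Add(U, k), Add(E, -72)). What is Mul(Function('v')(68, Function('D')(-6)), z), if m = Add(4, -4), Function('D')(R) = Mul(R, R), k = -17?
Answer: 11016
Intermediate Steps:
Function('D')(R) = Pow(R, 2)
Function('v')(U, E) = Mul(Add(-72, E), Add(-17, U)) (Function('v')(U, E) = Mul(Add(U, -17), Add(E, -72)) = Mul(Add(-17, U), Add(-72, E)) = Mul(Add(-72, E), Add(-17, U)))
m = 0
z = -6 (z = Mul(Add(0, 6), -1) = Mul(6, -1) = -6)
Mul(Function('v')(68, Function('D')(-6)), z) = Mul(Add(1224, Mul(-72, 68), Mul(-17, Pow(-6, 2)), Mul(Pow(-6, 2), 68)), -6) = Mul(Add(1224, -4896, Mul(-17, 36), Mul(36, 68)), -6) = Mul(Add(1224, -4896, -612, 2448), -6) = Mul(-1836, -6) = 11016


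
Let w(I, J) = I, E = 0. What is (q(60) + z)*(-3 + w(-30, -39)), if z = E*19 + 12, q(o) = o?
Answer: -2376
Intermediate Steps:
z = 12 (z = 0*19 + 12 = 0 + 12 = 12)
(q(60) + z)*(-3 + w(-30, -39)) = (60 + 12)*(-3 - 30) = 72*(-33) = -2376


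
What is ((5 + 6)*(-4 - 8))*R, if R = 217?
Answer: -28644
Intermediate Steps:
((5 + 6)*(-4 - 8))*R = ((5 + 6)*(-4 - 8))*217 = (11*(-12))*217 = -132*217 = -28644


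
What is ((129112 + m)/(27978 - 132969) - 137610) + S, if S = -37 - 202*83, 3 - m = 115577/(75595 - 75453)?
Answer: -2302118708939/14908722 ≈ -1.5441e+5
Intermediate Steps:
m = -115151/142 (m = 3 - 115577/(75595 - 75453) = 3 - 115577/142 = -115151/142 ≈ -810.92)
S = -16803 (S = -37 - 16766 = -16803)
((129112 + m)/(27978 - 132969) - 137610) + S = ((129112 - 115151/142)/(27978 - 132969) - 137610) - 16803 = ((18218753/142)/(-104991) - 137610) - 16803 = ((18218753/142)*(-1/104991) - 137610) - 16803 = (-18218753/14908722 - 137610) - 16803 = -2051607453173/14908722 - 16803 = -2302118708939/14908722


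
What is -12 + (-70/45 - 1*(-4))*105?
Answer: 734/3 ≈ 244.67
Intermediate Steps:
-12 + (-70/45 - 1*(-4))*105 = -12 + (-70*1/45 + 4)*105 = -12 + (-14/9 + 4)*105 = -12 + (22/9)*105 = -12 + 770/3 = 734/3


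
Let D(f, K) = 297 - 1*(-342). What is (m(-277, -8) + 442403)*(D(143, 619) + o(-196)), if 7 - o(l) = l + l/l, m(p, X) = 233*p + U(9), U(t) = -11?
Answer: 317772691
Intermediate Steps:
D(f, K) = 639 (D(f, K) = 297 + 342 = 639)
m(p, X) = -11 + 233*p (m(p, X) = 233*p - 11 = -11 + 233*p)
o(l) = 6 - l (o(l) = 7 - (l + l/l) = 7 - (l + 1) = 7 - (1 + l) = 7 + (-1 - l) = 6 - l)
(m(-277, -8) + 442403)*(D(143, 619) + o(-196)) = ((-11 + 233*(-277)) + 442403)*(639 + (6 - 1*(-196))) = ((-11 - 64541) + 442403)*(639 + (6 + 196)) = (-64552 + 442403)*(639 + 202) = 377851*841 = 317772691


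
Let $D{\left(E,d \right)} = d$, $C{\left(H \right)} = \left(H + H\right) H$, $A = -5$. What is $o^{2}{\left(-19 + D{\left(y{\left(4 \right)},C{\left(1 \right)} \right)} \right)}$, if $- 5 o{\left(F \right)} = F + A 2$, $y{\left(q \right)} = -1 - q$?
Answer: $\frac{729}{25} \approx 29.16$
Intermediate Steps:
$C{\left(H \right)} = 2 H^{2}$ ($C{\left(H \right)} = 2 H H = 2 H^{2}$)
$o{\left(F \right)} = 2 - \frac{F}{5}$ ($o{\left(F \right)} = - \frac{F - 10}{5} = - \frac{-10 + F}{5} = 2 - \frac{F}{5}$)
$o^{2}{\left(-19 + D{\left(y{\left(4 \right)},C{\left(1 \right)} \right)} \right)} = \left(2 - \frac{-19 + 2 \cdot 1^{2}}{5}\right)^{2} = \left(2 - \frac{-19 + 2 \cdot 1}{5}\right)^{2} = \left(2 - \frac{-19 + 2}{5}\right)^{2} = \left(2 - - \frac{17}{5}\right)^{2} = \left(2 + \frac{17}{5}\right)^{2} = \left(\frac{27}{5}\right)^{2} = \frac{729}{25}$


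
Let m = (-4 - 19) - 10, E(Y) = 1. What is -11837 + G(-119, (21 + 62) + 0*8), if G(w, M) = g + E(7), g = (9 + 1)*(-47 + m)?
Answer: -12636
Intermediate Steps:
m = -33 (m = -23 - 10 = -33)
g = -800 (g = (9 + 1)*(-47 - 33) = 10*(-80) = -800)
G(w, M) = -799 (G(w, M) = -800 + 1 = -799)
-11837 + G(-119, (21 + 62) + 0*8) = -11837 - 799 = -12636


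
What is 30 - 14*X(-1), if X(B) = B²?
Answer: 16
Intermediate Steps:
30 - 14*X(-1) = 30 - 14*(-1)² = 30 - 14*1 = 30 - 14 = 16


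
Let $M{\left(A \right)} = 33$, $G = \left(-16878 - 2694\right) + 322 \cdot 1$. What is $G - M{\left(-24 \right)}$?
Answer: $-19283$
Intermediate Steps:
$G = -19250$ ($G = -19572 + 322 = -19250$)
$G - M{\left(-24 \right)} = -19250 - 33 = -19283$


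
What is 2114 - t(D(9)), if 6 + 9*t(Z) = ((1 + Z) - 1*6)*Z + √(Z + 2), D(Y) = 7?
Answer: 19015/9 ≈ 2112.8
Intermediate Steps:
t(Z) = -⅔ + √(2 + Z)/9 + Z*(-5 + Z)/9 (t(Z) = -⅔ + (((1 + Z) - 1*6)*Z + √(Z + 2))/9 = -⅔ + (((1 + Z) - 6)*Z + √(2 + Z))/9 = -⅔ + ((-5 + Z)*Z + √(2 + Z))/9 = -⅔ + (Z*(-5 + Z) + √(2 + Z))/9 = -⅔ + (√(2 + Z) + Z*(-5 + Z))/9 = -⅔ + (√(2 + Z)/9 + Z*(-5 + Z)/9) = -⅔ + √(2 + Z)/9 + Z*(-5 + Z)/9)
2114 - t(D(9)) = 2114 - (-⅔ - 5/9*7 + (⅑)*7² + √(2 + 7)/9) = 2114 - (-⅔ - 35/9 + (⅑)*49 + √9/9) = 2114 - (-⅔ - 35/9 + 49/9 + (⅑)*3) = 2114 - (-⅔ - 35/9 + 49/9 + ⅓) = 2114 - 1*11/9 = 2114 - 11/9 = 19015/9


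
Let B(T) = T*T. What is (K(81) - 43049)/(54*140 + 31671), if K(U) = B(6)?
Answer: -43013/39231 ≈ -1.0964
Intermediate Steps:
B(T) = T²
K(U) = 36 (K(U) = 6² = 36)
(K(81) - 43049)/(54*140 + 31671) = (36 - 43049)/(54*140 + 31671) = -43013/(7560 + 31671) = -43013/39231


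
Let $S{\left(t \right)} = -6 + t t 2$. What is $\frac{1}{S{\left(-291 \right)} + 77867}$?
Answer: $\frac{1}{247223} \approx 4.0449 \cdot 10^{-6}$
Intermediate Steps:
$S{\left(t \right)} = -6 + 2 t^{2}$ ($S{\left(t \right)} = -6 + t 2 t = -6 + 2 t^{2}$)
$\frac{1}{S{\left(-291 \right)} + 77867} = \frac{1}{\left(-6 + 2 \left(-291\right)^{2}\right) + 77867} = \frac{1}{\left(-6 + 2 \cdot 84681\right) + 77867} = \frac{1}{\left(-6 + 169362\right) + 77867} = \frac{1}{169356 + 77867} = \frac{1}{247223}$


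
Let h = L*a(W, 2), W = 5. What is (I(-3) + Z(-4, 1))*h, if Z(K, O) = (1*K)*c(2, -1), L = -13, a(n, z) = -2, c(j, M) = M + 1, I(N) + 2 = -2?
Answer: -104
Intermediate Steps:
I(N) = -4 (I(N) = -2 - 2 = -4)
c(j, M) = 1 + M
Z(K, O) = 0 (Z(K, O) = (1*K)*(1 - 1) = K*0 = 0)
h = 26 (h = -13*(-2) = 26)
(I(-3) + Z(-4, 1))*h = (-4 + 0)*26 = -4*26 = -104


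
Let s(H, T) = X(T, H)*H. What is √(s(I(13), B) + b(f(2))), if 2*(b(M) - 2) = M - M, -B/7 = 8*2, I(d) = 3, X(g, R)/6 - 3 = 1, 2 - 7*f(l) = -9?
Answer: √74 ≈ 8.6023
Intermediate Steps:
f(l) = 11/7 (f(l) = 2/7 - ⅐*(-9) = 2/7 + 9/7 = 11/7)
X(g, R) = 24 (X(g, R) = 18 + 6*1 = 18 + 6 = 24)
B = -112 (B = -56*2 = -7*16 = -112)
s(H, T) = 24*H
b(M) = 2 (b(M) = 2 + (M - M)/2 = 2 + (½)*0 = 2 + 0 = 2)
√(s(I(13), B) + b(f(2))) = √(24*3 + 2) = √(72 + 2) = √74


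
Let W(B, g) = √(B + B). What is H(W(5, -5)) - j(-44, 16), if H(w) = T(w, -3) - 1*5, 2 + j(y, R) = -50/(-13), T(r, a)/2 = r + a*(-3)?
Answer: 145/13 + 2*√10 ≈ 17.478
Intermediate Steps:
W(B, g) = √2*√B (W(B, g) = √(2*B) = √2*√B)
T(r, a) = -6*a + 2*r (T(r, a) = 2*(r + a*(-3)) = 2*(r - 3*a) = -6*a + 2*r)
j(y, R) = 24/13 (j(y, R) = -2 - 50/(-13) = -2 - 50*(-1/13) = -2 + 50/13 = 24/13)
H(w) = 13 + 2*w (H(w) = (-6*(-3) + 2*w) - 1*5 = (18 + 2*w) - 5 = 13 + 2*w)
H(W(5, -5)) - j(-44, 16) = (13 + 2*(√2*√5)) - 1*24/13 = (13 + 2*√10) - 24/13 = 145/13 + 2*√10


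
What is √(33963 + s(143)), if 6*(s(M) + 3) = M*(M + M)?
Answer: √366987/3 ≈ 201.93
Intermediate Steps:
s(M) = -3 + M²/3 (s(M) = -3 + (M*(M + M))/6 = -3 + (M*(2*M))/6 = -3 + (2*M²)/6 = -3 + M²/3)
√(33963 + s(143)) = √(33963 + (-3 + (⅓)*143²)) = √(33963 + (-3 + (⅓)*20449)) = √(33963 + (-3 + 20449/3)) = √(33963 + 20440/3) = √(122329/3) = √366987/3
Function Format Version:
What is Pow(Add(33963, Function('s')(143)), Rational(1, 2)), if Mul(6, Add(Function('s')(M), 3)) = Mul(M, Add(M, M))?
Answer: Mul(Rational(1, 3), Pow(366987, Rational(1, 2))) ≈ 201.93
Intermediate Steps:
Function('s')(M) = Add(-3, Mul(Rational(1, 3), Pow(M, 2))) (Function('s')(M) = Add(-3, Mul(Rational(1, 6), Mul(M, Add(M, M)))) = Add(-3, Mul(Rational(1, 6), Mul(M, Mul(2, M)))) = Add(-3, Mul(Rational(1, 6), Mul(2, Pow(M, 2)))) = Add(-3, Mul(Rational(1, 3), Pow(M, 2))))
Pow(Add(33963, Function('s')(143)), Rational(1, 2)) = Pow(Add(33963, Add(-3, Mul(Rational(1, 3), Pow(143, 2)))), Rational(1, 2)) = Pow(Add(33963, Add(-3, Mul(Rational(1, 3), 20449))), Rational(1, 2)) = Pow(Add(33963, Add(-3, Rational(20449, 3))), Rational(1, 2)) = Pow(Add(33963, Rational(20440, 3)), Rational(1, 2)) = Pow(Rational(122329, 3), Rational(1, 2)) = Mul(Rational(1, 3), Pow(366987, Rational(1, 2)))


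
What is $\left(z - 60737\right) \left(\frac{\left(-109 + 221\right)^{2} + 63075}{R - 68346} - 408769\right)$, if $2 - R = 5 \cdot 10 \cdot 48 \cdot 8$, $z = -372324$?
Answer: $\frac{15497239003801255}{87544} \approx 1.7702 \cdot 10^{11}$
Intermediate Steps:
$R = -19198$ ($R = 2 - 5 \cdot 10 \cdot 48 \cdot 8 = 2 - 50 \cdot 384 = 2 - 19200 = -19198$)
$\left(z - 60737\right) \left(\frac{\left(-109 + 221\right)^{2} + 63075}{R - 68346} - 408769\right) = \left(-372324 - 60737\right) \left(\frac{\left(-109 + 221\right)^{2} + 63075}{-19198 - 68346} - 408769\right) = - 433061 \left(\frac{112^{2} + 63075}{-87544} - 408769\right) = - 433061 \left(\left(12544 + 63075\right) \left(- \frac{1}{87544}\right) - 408769\right) = - 433061 \left(75619 \left(- \frac{1}{87544}\right) - 408769\right) = - 433061 \left(- \frac{75619}{87544} - 408769\right) = \left(-433061\right) \left(- \frac{35785348955}{87544}\right) = \frac{15497239003801255}{87544}$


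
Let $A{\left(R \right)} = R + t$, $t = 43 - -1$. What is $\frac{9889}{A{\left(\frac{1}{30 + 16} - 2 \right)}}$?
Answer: $\frac{454894}{1933} \approx 235.33$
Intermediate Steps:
$t = 44$ ($t = 43 + 1 = 44$)
$A{\left(R \right)} = 44 + R$ ($A{\left(R \right)} = R + 44 = 44 + R$)
$\frac{9889}{A{\left(\frac{1}{30 + 16} - 2 \right)}} = \frac{9889}{44 - \left(2 - \frac{1}{30 + 16}\right)} = \frac{9889}{44 - \left(2 - \frac{1}{46}\right)} = \frac{9889}{44 + \left(\frac{1}{46} - 2\right)} = \frac{9889}{44 - \frac{91}{46}} = \frac{9889}{\frac{1933}{46}} = 9889 \cdot \frac{46}{1933} = \frac{454894}{1933}$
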